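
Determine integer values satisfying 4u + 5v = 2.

Step 1: Check solvability.
gcd(4, 5) = 1
Since 1 divides 2, solutions exist.

Step 2: Apply extended Euclidean algorithm to find gcd.
We find integers such that 4*x0 + 5*y0 = 1

Step 3: Scale the particular solution.
Multiply by 2/1 = 2:
u = -2, v = 2

Step 4: Verify.
4*(-2) + 5*(2) = 2 = 2 ✓

u = -2, v = 2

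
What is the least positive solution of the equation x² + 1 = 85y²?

We need x² = 85y² - 1. Try successive y:
y = 1: x² = 85·1² - 1 = 84, not a perfect square
y = 2: x² = 85·2² - 1 = 339, not a perfect square
y = 3: x² = 85·3² - 1 = 764, not a perfect square
...
y = 41: x² = 85·41² - 1 = 142884 = 378² ✓
Check: 378² - 85·41² = 142884 - 142885 = -1 ✓

x = 378, y = 41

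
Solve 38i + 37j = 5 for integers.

Step 1: Check solvability.
gcd(38, 37) = 1
Since 1 divides 5, solutions exist.

Step 2: Apply extended Euclidean algorithm to find gcd.
We find integers such that 38*x0 + 37*y0 = 1

Step 3: Scale the particular solution.
Multiply by 5/1 = 5:
i = 5, j = -5

Step 4: Verify.
38*(5) + 37*(-5) = 5 = 5 ✓

i = 5, j = -5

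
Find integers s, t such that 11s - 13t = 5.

Step 1: Check solvability.
gcd(11, 13) = 1
Since 1 divides 5, solutions exist.

Step 2: Apply extended Euclidean algorithm to find gcd.
We find integers such that 11*x0 + 13*y0 = 1

Step 3: Scale the particular solution.
Multiply by 5/1 = 5:
s = 30, t = 25

Step 4: Verify.
11*(30) - 13*(25) = 5 = 5 ✓

s = 30, t = 25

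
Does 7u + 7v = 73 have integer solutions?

Step 1: Compute gcd(7, 7).
gcd(7, 7) = 7

Step 2: Check divisibility.
Does 7 divide 73? 73 = 7 x 10 + 3, so no.

By the theorem on linear Diophantine equations, 7u + 7v = 73 has integer solutions if and only if gcd(7, 7) divides 73. Since 7 does not divide 73, no solutions exist.

No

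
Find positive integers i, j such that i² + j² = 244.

Search for i with 244 - i² a perfect square.
i = 10: 244 - 10² = 244 - 100 = 144 = 12² ✓
So i = 10, j = 12.

i = 10, j = 12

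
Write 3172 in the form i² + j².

We need to find integers i, j > 0 such that i² + j² = 3172.
Trying i = 6: j² = 3172 - 6² = 3172 - 36 = 3136
j = 56
Check: 6² + 56² = 36 + 3136 = 3172 ✓

3172 = 6² + 56²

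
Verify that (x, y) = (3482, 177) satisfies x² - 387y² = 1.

Compute x² = 3482² = 12124324
Compute 387y² = 387·177² = 387·31329 = 12124323
x² - 387y² = 12124324 - 12124323 = 1
Since this equals 1, (3482, 177) is a solution.

Yes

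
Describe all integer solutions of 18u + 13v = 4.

Step 1: Compute gcd(18, 13) = 1.
Since 1 divides 4, solutions exist.

Step 2: Find a particular solution using extended Euclidean algorithm.
We get u₀ = -20, v₀ = 28.
Check: 18*-20 + 13*28 = 4 = 4 ✓

Step 3: Write the general solution.
u = -20 + (13/1)t = -20 + 13t
v = 28 - (18/1)t = 28 - 18t
for any integer t.

u = -20 + 13t, v = 28 - 18t for integer t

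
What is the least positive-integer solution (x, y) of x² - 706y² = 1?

We seek the smallest positive integers (x, y) with x² - 706y² = 1, i.e., x² = 706y² + 1.
Try successive y values:
y = 1: x² = 706·1² + 1 = 707, not a perfect square
y = 2: x² = 706·2² + 1 = 2825, not a perfect square
y = 3: x² = 706·3² + 1 = 6355, not a perfect square
... continuing the search (or via continued fractions) ...
y = 1302: x² = 706·1302² + 1 = 1196814025, x = 34595 ✓

Verify: 34595² - 706·1302² = 1196814025 - 1196814024 = 1 ✓

x = 34595, y = 1302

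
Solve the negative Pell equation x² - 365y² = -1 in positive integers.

We need x² = 365y² - 1. Try successive y:
y = 1: x² = 365·1² - 1 = 364, not a perfect square
y = 2: x² = 365·2² - 1 = 1459, not a perfect square
y = 3: x² = 365·3² - 1 = 3284, not a perfect square
...
y = 181: x² = 365·181² - 1 = 11957764 = 3458² ✓
Check: 3458² - 365·181² = 11957764 - 11957765 = -1 ✓

x = 3458, y = 181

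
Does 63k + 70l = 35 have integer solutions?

Step 1: Compute gcd(63, 70).
gcd(63, 70) = 7

Step 2: Check divisibility.
Does 7 divide 35? 35 = 7 x 5, so yes.

By the theorem on linear Diophantine equations, 63k + 70l = 35 has integer solutions if and only if gcd(63, 70) divides 35. Since 7 | 35, solutions exist.

Yes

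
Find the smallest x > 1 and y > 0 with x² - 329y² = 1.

We seek the smallest positive integers (x, y) with x² - 329y² = 1, i.e., x² = 329y² + 1.
Try successive y values:
y = 1: x² = 329·1² + 1 = 330, not a perfect square
y = 2: x² = 329·2² + 1 = 1317, not a perfect square
y = 3: x² = 329·3² + 1 = 2962, not a perfect square
... continuing the search (or via continued fractions) ...
y = 131016: x² = 329·131016² + 1 = 5647348252225, x = 2376415 ✓

Verify: 2376415² - 329·131016² = 5647348252225 - 5647348252224 = 1 ✓

x = 2376415, y = 131016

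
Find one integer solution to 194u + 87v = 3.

Step 1: Check solvability.
gcd(194, 87) = 1
Since 1 divides 3, solutions exist.

Step 2: Apply extended Euclidean algorithm to find gcd.
We find integers such that 194*x0 + 87*y0 = 1

Step 3: Scale the particular solution.
Multiply by 3/1 = 3:
u = -39, v = 87

Step 4: Verify.
194*(-39) + 87*(87) = 3 = 3 ✓

u = -39, v = 87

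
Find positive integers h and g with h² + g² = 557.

We need to find integers h, g > 0 such that h² + g² = 557.
Trying h = 14: g² = 557 - 14² = 557 - 196 = 361
g = 19
Check: 14² + 19² = 196 + 361 = 557 ✓

557 = 14² + 19²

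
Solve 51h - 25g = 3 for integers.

Step 1: Check solvability.
gcd(51, 25) = 1
Since 1 divides 3, solutions exist.

Step 2: Apply extended Euclidean algorithm to find gcd.
We find integers such that 51*x0 + 25*y0 = 1

Step 3: Scale the particular solution.
Multiply by 3/1 = 3:
h = 3, g = 6

Step 4: Verify.
51*(3) - 25*(6) = 3 = 3 ✓

h = 3, g = 6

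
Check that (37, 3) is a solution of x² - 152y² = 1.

Compute x² = 37² = 1369
Compute 152y² = 152·3² = 152·9 = 1368
x² - 152y² = 1369 - 1368 = 1
Since this equals 1, (37, 3) is a solution.

Yes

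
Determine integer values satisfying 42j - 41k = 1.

Step 1: Check solvability.
gcd(42, 41) = 1
Since 1 divides 1, solutions exist.

Step 2: Apply extended Euclidean algorithm to find gcd.
We find integers such that 42*x0 + 41*y0 = 1

Step 3: Scale the particular solution.
Multiply by 1/1 = 1:
j = 1, k = 1

Step 4: Verify.
42*(1) - 41*(1) = 1 = 1 ✓

j = 1, k = 1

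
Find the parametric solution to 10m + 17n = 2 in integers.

Step 1: Compute gcd(10, 17) = 1.
Since 1 divides 2, solutions exist.

Step 2: Find a particular solution using extended Euclidean algorithm.
We get m₀ = -10, n₀ = 6.
Check: 10*-10 + 17*6 = 2 = 2 ✓

Step 3: Write the general solution.
m = -10 + (17/1)t = -10 + 17t
n = 6 - (10/1)t = 6 - 10t
for any integer t.

m = -10 + 17t, n = 6 - 10t for integer t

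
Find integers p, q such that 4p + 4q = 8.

Step 1: Check solvability.
gcd(4, 4) = 4
Since 4 divides 8, solutions exist.

Step 2: Apply extended Euclidean algorithm to find gcd.
We find integers such that 4*x0 + 4*y0 = 4

Step 3: Scale the particular solution.
Multiply by 8/4 = 2:
p = 0, q = 2

Step 4: Verify.
4*(0) + 4*(2) = 8 = 8 ✓

p = 0, q = 2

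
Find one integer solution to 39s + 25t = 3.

Step 1: Check solvability.
gcd(39, 25) = 1
Since 1 divides 3, solutions exist.

Step 2: Apply extended Euclidean algorithm to find gcd.
We find integers such that 39*x0 + 25*y0 = 1

Step 3: Scale the particular solution.
Multiply by 3/1 = 3:
s = 27, t = -42

Step 4: Verify.
39*(27) + 25*(-42) = 3 = 3 ✓

s = 27, t = -42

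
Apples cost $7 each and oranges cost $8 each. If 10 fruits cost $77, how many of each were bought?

Let a = apples, o = oranges.
a + o = 10
7a + 8o = 77
Substitute o = 10 - a:
7a + 8(10 - a) = 77
(7 - 8)a = 77 - 80
-1a = -3
a = 3, o = 10 - 3 = 7

Apples: 3, Oranges: 7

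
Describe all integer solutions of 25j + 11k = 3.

Step 1: Compute gcd(25, 11) = 1.
Since 1 divides 3, solutions exist.

Step 2: Find a particular solution using extended Euclidean algorithm.
We get j₀ = 12, k₀ = -27.
Check: 25*12 + 11*-27 = 3 = 3 ✓

Step 3: Write the general solution.
j = 12 + (11/1)t = 12 + 11t
k = -27 - (25/1)t = -27 - 25t
for any integer t.

j = 12 + 11t, k = -27 - 25t for integer t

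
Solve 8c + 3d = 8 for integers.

Step 1: Check solvability.
gcd(8, 3) = 1
Since 1 divides 8, solutions exist.

Step 2: Apply extended Euclidean algorithm to find gcd.
We find integers such that 8*x0 + 3*y0 = 1

Step 3: Scale the particular solution.
Multiply by 8/1 = 8:
c = -8, d = 24

Step 4: Verify.
8*(-8) + 3*(24) = 8 = 8 ✓

c = -8, d = 24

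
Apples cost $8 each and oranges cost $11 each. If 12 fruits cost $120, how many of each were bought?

Let a = apples, o = oranges.
a + o = 12
8a + 11o = 120
Substitute o = 12 - a:
8a + 11(12 - a) = 120
(8 - 11)a = 120 - 132
-3a = -12
a = 4, o = 12 - 4 = 8

Apples: 4, Oranges: 8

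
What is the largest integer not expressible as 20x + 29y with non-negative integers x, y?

For two coprime denominations a and b, the Frobenius number (largest value not representable as a non-negative combination) is ab - a - b.
Here gcd(20, 29) = 1, so they are coprime.
F(20, 29) = 20·29 - 20 - 29 = 580 - 49 = 531

531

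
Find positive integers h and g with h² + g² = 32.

We need to find integers h, g > 0 such that h² + g² = 32.
Trying h = 4: g² = 32 - 4² = 32 - 16 = 16
g = 4
Check: 4² + 4² = 16 + 16 = 32 ✓

32 = 4² + 4²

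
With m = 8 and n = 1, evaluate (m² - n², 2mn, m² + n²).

a = m² - n² = 64 - 1 = 63
b = 2mn = 2·8·1 = 16
c = m² + n² = 64 + 1 = 65
Verify: 63² + 16² = 3969 + 256 = 4225 = 65² ✓

(63, 16, 65)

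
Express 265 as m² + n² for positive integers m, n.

We need to find integers m, n > 0 such that m² + n² = 265.
Trying m = 3: n² = 265 - 3² = 265 - 9 = 256
n = 16
Check: 3² + 16² = 9 + 256 = 265 ✓

265 = 3² + 16²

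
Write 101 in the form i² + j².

We need to find integers i, j > 0 such that i² + j² = 101.
Trying i = 1: j² = 101 - 1² = 101 - 1 = 100
j = 10
Check: 1² + 10² = 1 + 100 = 101 ✓

101 = 1² + 10²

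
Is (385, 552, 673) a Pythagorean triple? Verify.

Compute a² + b² = 385² + 552² = 148225 + 304704 = 452929
Compute c² = 673² = 452929
Since 452929 = 452929, confirmed.

Yes, it is a Pythagorean triple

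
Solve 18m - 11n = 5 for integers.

Step 1: Check solvability.
gcd(18, 11) = 1
Since 1 divides 5, solutions exist.

Step 2: Apply extended Euclidean algorithm to find gcd.
We find integers such that 18*x0 + 11*y0 = 1

Step 3: Scale the particular solution.
Multiply by 5/1 = 5:
m = -15, n = -25

Step 4: Verify.
18*(-15) - 11*(-25) = 5 = 5 ✓

m = -15, n = -25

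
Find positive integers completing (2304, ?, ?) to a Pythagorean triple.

We need the other leg and hypotenuse such that 2304² + x² = c².
Take x = 1400, c = 2696: 2304² + 1400² = 5308416 + 1960000 = 7268416 = 2696² ✓
Triple: (1400, 2304, 2696)

(1400, 2304, 2696)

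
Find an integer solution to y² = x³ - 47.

Try small integer x values and check whether x³ - 47 is a perfect square.
x = 12: x³ - 47 = 12³ - 47 = 1728 - 47 = 1681
Is 1681 a perfect square? 41² = 1681 ✓
So (x, y) = (12, -41) is a solution.

x = 12, y = -41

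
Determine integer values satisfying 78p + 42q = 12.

Step 1: Check solvability.
gcd(78, 42) = 6
Since 6 divides 12, solutions exist.

Step 2: Apply extended Euclidean algorithm to find gcd.
We find integers such that 78*x0 + 42*y0 = 6

Step 3: Scale the particular solution.
Multiply by 12/6 = 2:
p = -2, q = 4

Step 4: Verify.
78*(-2) + 42*(4) = 12 = 12 ✓

p = -2, q = 4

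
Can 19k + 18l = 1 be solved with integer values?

Step 1: Compute gcd(19, 18).
gcd(19, 18) = 1

Step 2: Check divisibility.
Does 1 divide 1? 1 = 1 x 1, so yes.

By the theorem on linear Diophantine equations, 19k + 18l = 1 has integer solutions if and only if gcd(19, 18) divides 1. Since 1 | 1, solutions exist.

Yes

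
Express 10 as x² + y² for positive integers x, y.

We need to find integers x, y > 0 such that x² + y² = 10.
Trying x = 1: y² = 10 - 1² = 10 - 1 = 9
y = 3
Check: 1² + 3² = 1 + 9 = 10 ✓

10 = 1² + 3²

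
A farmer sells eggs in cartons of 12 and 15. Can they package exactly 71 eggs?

We need non-negative a, b with 12a + 15b = 71.
gcd(12, 15) = 3, and 3 does not divide 71.
No integer solutions exist.

No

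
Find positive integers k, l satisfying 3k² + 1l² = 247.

Try small values of k and check whether (247 - 3k²)/1 is a perfect square.
k = 7: 3·7² = 147, so 1l² = 247 - 147 = 100, giving l² = 100, l = 10.
Check: 3·7² + 1·10² = 147 + 100 = 247 ✓

k = 7, l = 10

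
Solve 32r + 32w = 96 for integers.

Step 1: Check solvability.
gcd(32, 32) = 32
Since 32 divides 96, solutions exist.

Step 2: Apply extended Euclidean algorithm to find gcd.
We find integers such that 32*x0 + 32*y0 = 32

Step 3: Scale the particular solution.
Multiply by 96/32 = 3:
r = 0, w = 3

Step 4: Verify.
32*(0) + 32*(3) = 96 = 96 ✓

r = 0, w = 3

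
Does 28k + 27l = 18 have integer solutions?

Step 1: Compute gcd(28, 27).
gcd(28, 27) = 1

Step 2: Check divisibility.
Does 1 divide 18? 18 = 1 x 18, so yes.

By the theorem on linear Diophantine equations, 28k + 27l = 18 has integer solutions if and only if gcd(28, 27) divides 18. Since 1 | 18, solutions exist.

Yes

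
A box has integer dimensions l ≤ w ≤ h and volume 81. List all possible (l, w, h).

Iterate l from 1 to ⌊81^(1/3)⌋. For each l dividing 81, iterate w ≥ l with w dividing 81/l, and set h = 81/(l·w).
Triples found (4): (1×1×81), (1×3×27), (1×9×9), (3×3×9)

(1×1×81), (1×3×27), (1×9×9), (3×3×9)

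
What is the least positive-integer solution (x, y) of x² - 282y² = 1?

We seek the smallest positive integers (x, y) with x² - 282y² = 1, i.e., x² = 282y² + 1.
Try successive y values:
y = 1: x² = 282·1² + 1 = 283, not a perfect square
y = 2: x² = 282·2² + 1 = 1129, not a perfect square
y = 3: x² = 282·3² + 1 = 2539, not a perfect square
... continuing the search (or via continued fractions) ...
y = 140: x² = 282·140² + 1 = 5527201, x = 2351 ✓

Verify: 2351² - 282·140² = 5527201 - 5527200 = 1 ✓

x = 2351, y = 140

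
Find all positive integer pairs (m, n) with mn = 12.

The positive divisors of 12 are: 1, 2, 3, 4, 6, 12.
Each divisor d gives the pair (d, 12/d):
(1, 12), (2, 6), (3, 4), (4, 3), (6, 2), (12, 1)

(1, 12), (2, 6), (3, 4), (4, 3), (6, 2), (12, 1)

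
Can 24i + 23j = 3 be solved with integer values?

Step 1: Compute gcd(24, 23).
gcd(24, 23) = 1

Step 2: Check divisibility.
Does 1 divide 3? 3 = 1 x 3, so yes.

By the theorem on linear Diophantine equations, 24i + 23j = 3 has integer solutions if and only if gcd(24, 23) divides 3. Since 1 | 3, solutions exist.

Yes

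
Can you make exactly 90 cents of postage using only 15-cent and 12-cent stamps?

We need non-negative x, y with 15x + 12y = 90.
gcd(15, 12) = 3 divides 90, so integer solutions exist.
Search for a non-negative one: x = 2 gives 12y = 90 - 30 = 60, so y = 5.
Check: 15·2 + 12·5 = 90 ✓

Yes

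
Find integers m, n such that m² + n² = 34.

We need to find integers m, n > 0 such that m² + n² = 34.
Trying m = 3: n² = 34 - 3² = 34 - 9 = 25
n = 5
Check: 3² + 5² = 9 + 25 = 34 ✓

34 = 3² + 5²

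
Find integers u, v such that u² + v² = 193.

We need to find integers u, v > 0 such that u² + v² = 193.
Trying u = 7: v² = 193 - 7² = 193 - 49 = 144
v = 12
Check: 7² + 12² = 49 + 144 = 193 ✓

193 = 7² + 12²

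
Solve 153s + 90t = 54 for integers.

Step 1: Check solvability.
gcd(153, 90) = 9
Since 9 divides 54, solutions exist.

Step 2: Apply extended Euclidean algorithm to find gcd.
We find integers such that 153*x0 + 90*y0 = 9

Step 3: Scale the particular solution.
Multiply by 54/9 = 6:
s = 18, t = -30

Step 4: Verify.
153*(18) + 90*(-30) = 54 = 54 ✓

s = 18, t = -30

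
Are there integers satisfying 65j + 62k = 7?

Step 1: Compute gcd(65, 62).
gcd(65, 62) = 1

Step 2: Check divisibility.
Does 1 divide 7? 7 = 1 x 7, so yes.

By the theorem on linear Diophantine equations, 65j + 62k = 7 has integer solutions if and only if gcd(65, 62) divides 7. Since 1 | 7, solutions exist.

Yes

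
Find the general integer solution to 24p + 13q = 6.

Step 1: Compute gcd(24, 13) = 1.
Since 1 divides 6, solutions exist.

Step 2: Find a particular solution using extended Euclidean algorithm.
We get p₀ = 36, q₀ = -66.
Check: 24*36 + 13*-66 = 6 = 6 ✓

Step 3: Write the general solution.
p = 36 + (13/1)t = 36 + 13t
q = -66 - (24/1)t = -66 - 24t
for any integer t.

p = 36 + 13t, q = -66 - 24t for integer t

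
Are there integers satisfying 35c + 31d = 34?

Step 1: Compute gcd(35, 31).
gcd(35, 31) = 1

Step 2: Check divisibility.
Does 1 divide 34? 34 = 1 x 34, so yes.

By the theorem on linear Diophantine equations, 35c + 31d = 34 has integer solutions if and only if gcd(35, 31) divides 34. Since 1 | 34, solutions exist.

Yes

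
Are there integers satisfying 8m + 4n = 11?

Step 1: Compute gcd(8, 4).
gcd(8, 4) = 4

Step 2: Check divisibility.
Does 4 divide 11? 11 = 4 x 2 + 3, so no.

By the theorem on linear Diophantine equations, 8m + 4n = 11 has integer solutions if and only if gcd(8, 4) divides 11. Since 4 does not divide 11, no solutions exist.

No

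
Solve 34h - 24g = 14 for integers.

Step 1: Check solvability.
gcd(34, 24) = 2
Since 2 divides 14, solutions exist.

Step 2: Apply extended Euclidean algorithm to find gcd.
We find integers such that 34*x0 + 24*y0 = 2

Step 3: Scale the particular solution.
Multiply by 14/2 = 7:
h = 35, g = 49

Step 4: Verify.
34*(35) - 24*(49) = 14 = 14 ✓

h = 35, g = 49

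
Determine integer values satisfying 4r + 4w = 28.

Step 1: Check solvability.
gcd(4, 4) = 4
Since 4 divides 28, solutions exist.

Step 2: Apply extended Euclidean algorithm to find gcd.
We find integers such that 4*x0 + 4*y0 = 4

Step 3: Scale the particular solution.
Multiply by 28/4 = 7:
r = 0, w = 7

Step 4: Verify.
4*(0) + 4*(7) = 28 = 28 ✓

r = 0, w = 7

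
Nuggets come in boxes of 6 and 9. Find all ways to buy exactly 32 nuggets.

We need non-negative integers (x, y) with 6x + 9y = 32.
For each x in 0..5, check if 32 - 6x is a non-negative multiple of 9.
No x yields an integer y ≥ 0.

No solution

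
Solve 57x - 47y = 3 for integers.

Step 1: Check solvability.
gcd(57, 47) = 1
Since 1 divides 3, solutions exist.

Step 2: Apply extended Euclidean algorithm to find gcd.
We find integers such that 57*x0 + 47*y0 = 1

Step 3: Scale the particular solution.
Multiply by 3/1 = 3:
x = -42, y = -51

Step 4: Verify.
57*(-42) - 47*(-51) = 3 = 3 ✓

x = -42, y = -51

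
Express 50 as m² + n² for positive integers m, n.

We need to find integers m, n > 0 such that m² + n² = 50.
Trying m = 1: n² = 50 - 1² = 50 - 1 = 49
n = 7
Check: 1² + 7² = 1 + 49 = 50 ✓

50 = 1² + 7²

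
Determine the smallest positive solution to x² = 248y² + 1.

We seek the smallest positive integers (x, y) with x² - 248y² = 1, i.e., x² = 248y² + 1.
Try successive y values:
y = 1: x² = 248·1² + 1 = 249, not a perfect square
y = 2: x² = 248·2² + 1 = 993, not a perfect square
y = 3: x² = 248·3² + 1 = 2233, not a perfect square
... continuing the search (or via continued fractions) ...
y = 4: x² = 248·4² + 1 = 3969, x = 63 ✓

Verify: 63² - 248·4² = 3969 - 3968 = 1 ✓

x = 63, y = 4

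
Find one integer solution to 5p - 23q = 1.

Step 1: Check solvability.
gcd(5, 23) = 1
Since 1 divides 1, solutions exist.

Step 2: Apply extended Euclidean algorithm to find gcd.
We find integers such that 5*x0 + 23*y0 = 1

Step 3: Scale the particular solution.
Multiply by 1/1 = 1:
p = -9, q = -2

Step 4: Verify.
5*(-9) - 23*(-2) = 1 = 1 ✓

p = -9, q = -2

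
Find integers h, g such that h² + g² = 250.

We need to find integers h, g > 0 such that h² + g² = 250.
Trying h = 5: g² = 250 - 5² = 250 - 25 = 225
g = 15
Check: 5² + 15² = 25 + 225 = 250 ✓

250 = 5² + 15²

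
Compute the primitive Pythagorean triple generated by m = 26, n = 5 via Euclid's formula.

a = m² - n² = 676 - 25 = 651
b = 2mn = 2·26·5 = 260
c = m² + n² = 676 + 25 = 701
Verify: 651² + 260² = 423801 + 67600 = 491401 = 701² ✓

(651, 260, 701)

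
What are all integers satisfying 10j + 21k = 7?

Step 1: Compute gcd(10, 21) = 1.
Since 1 divides 7, solutions exist.

Step 2: Find a particular solution using extended Euclidean algorithm.
We get j₀ = -14, k₀ = 7.
Check: 10*-14 + 21*7 = 7 = 7 ✓

Step 3: Write the general solution.
j = -14 + (21/1)t = -14 + 21t
k = 7 - (10/1)t = 7 - 10t
for any integer t.

j = -14 + 21t, k = 7 - 10t for integer t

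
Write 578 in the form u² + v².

We need to find integers u, v > 0 such that u² + v² = 578.
Trying u = 7: v² = 578 - 7² = 578 - 49 = 529
v = 23
Check: 7² + 23² = 49 + 529 = 578 ✓

578 = 7² + 23²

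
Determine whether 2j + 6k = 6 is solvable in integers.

Step 1: Compute gcd(2, 6).
gcd(2, 6) = 2

Step 2: Check divisibility.
Does 2 divide 6? 6 = 2 x 3, so yes.

By the theorem on linear Diophantine equations, 2j + 6k = 6 has integer solutions if and only if gcd(2, 6) divides 6. Since 2 | 6, solutions exist.

Yes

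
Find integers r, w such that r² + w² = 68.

We need to find integers r, w > 0 such that r² + w² = 68.
Trying r = 2: w² = 68 - 2² = 68 - 4 = 64
w = 8
Check: 2² + 8² = 4 + 64 = 68 ✓

68 = 2² + 8²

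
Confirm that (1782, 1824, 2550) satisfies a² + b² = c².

Compute a² + b² = 1782² + 1824² = 3175524 + 3326976 = 6502500
Compute c² = 2550² = 6502500
Since 6502500 = 6502500, confirmed.

Yes, it is a Pythagorean triple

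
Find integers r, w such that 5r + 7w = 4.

Step 1: Check solvability.
gcd(5, 7) = 1
Since 1 divides 4, solutions exist.

Step 2: Apply extended Euclidean algorithm to find gcd.
We find integers such that 5*x0 + 7*y0 = 1

Step 3: Scale the particular solution.
Multiply by 4/1 = 4:
r = 12, w = -8

Step 4: Verify.
5*(12) + 7*(-8) = 4 = 4 ✓

r = 12, w = -8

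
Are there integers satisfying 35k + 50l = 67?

Step 1: Compute gcd(35, 50).
gcd(35, 50) = 5

Step 2: Check divisibility.
Does 5 divide 67? 67 = 5 x 13 + 2, so no.

By the theorem on linear Diophantine equations, 35k + 50l = 67 has integer solutions if and only if gcd(35, 50) divides 67. Since 5 does not divide 67, no solutions exist.

No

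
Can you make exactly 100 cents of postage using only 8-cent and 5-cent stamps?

We need non-negative x, y with 8x + 5y = 100.
gcd(8, 5) = 1 divides 100, so integer solutions exist.
Search for a non-negative one: x = 0 gives 5y = 100 - 0 = 100, so y = 20.
Check: 8·0 + 5·20 = 100 ✓

Yes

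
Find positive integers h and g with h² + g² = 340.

We need to find integers h, g > 0 such that h² + g² = 340.
Trying h = 4: g² = 340 - 4² = 340 - 16 = 324
g = 18
Check: 4² + 18² = 16 + 324 = 340 ✓

340 = 4² + 18²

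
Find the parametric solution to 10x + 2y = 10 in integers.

Step 1: Compute gcd(10, 2) = 2.
Since 2 divides 10, solutions exist.

Step 2: Find a particular solution using extended Euclidean algorithm.
We get x₀ = 0, y₀ = 5.
Check: 10*0 + 2*5 = 10 = 10 ✓

Step 3: Write the general solution.
x = 0 + (2/2)t = 0 + 1t
y = 5 - (10/2)t = 5 - 5t
for any integer t.

x = 0 + 1t, y = 5 - 5t for integer t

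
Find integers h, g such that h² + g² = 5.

We need to find integers h, g > 0 such that h² + g² = 5.
Trying h = 1: g² = 5 - 1² = 5 - 1 = 4
g = 2
Check: 1² + 2² = 1 + 4 = 5 ✓

5 = 1² + 2²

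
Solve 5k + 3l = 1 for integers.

Step 1: Check solvability.
gcd(5, 3) = 1
Since 1 divides 1, solutions exist.

Step 2: Apply extended Euclidean algorithm to find gcd.
We find integers such that 5*x0 + 3*y0 = 1

Step 3: Scale the particular solution.
Multiply by 1/1 = 1:
k = -1, l = 2

Step 4: Verify.
5*(-1) + 3*(2) = 1 = 1 ✓

k = -1, l = 2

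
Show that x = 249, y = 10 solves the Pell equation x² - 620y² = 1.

Compute x² = 249² = 62001
Compute 620y² = 620·10² = 620·100 = 62000
x² - 620y² = 62001 - 62000 = 1
Since this equals 1, (249, 10) is a solution.

Yes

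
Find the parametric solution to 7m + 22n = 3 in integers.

Step 1: Compute gcd(7, 22) = 1.
Since 1 divides 3, solutions exist.

Step 2: Find a particular solution using extended Euclidean algorithm.
We get m₀ = -9, n₀ = 3.
Check: 7*-9 + 22*3 = 3 = 3 ✓

Step 3: Write the general solution.
m = -9 + (22/1)t = -9 + 22t
n = 3 - (7/1)t = 3 - 7t
for any integer t.

m = -9 + 22t, n = 3 - 7t for integer t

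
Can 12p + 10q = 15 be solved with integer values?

Step 1: Compute gcd(12, 10).
gcd(12, 10) = 2

Step 2: Check divisibility.
Does 2 divide 15? 15 = 2 x 7 + 1, so no.

By the theorem on linear Diophantine equations, 12p + 10q = 15 has integer solutions if and only if gcd(12, 10) divides 15. Since 2 does not divide 15, no solutions exist.

No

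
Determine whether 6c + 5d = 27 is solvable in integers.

Step 1: Compute gcd(6, 5).
gcd(6, 5) = 1

Step 2: Check divisibility.
Does 1 divide 27? 27 = 1 x 27, so yes.

By the theorem on linear Diophantine equations, 6c + 5d = 27 has integer solutions if and only if gcd(6, 5) divides 27. Since 1 | 27, solutions exist.

Yes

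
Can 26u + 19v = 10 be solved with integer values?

Step 1: Compute gcd(26, 19).
gcd(26, 19) = 1

Step 2: Check divisibility.
Does 1 divide 10? 10 = 1 x 10, so yes.

By the theorem on linear Diophantine equations, 26u + 19v = 10 has integer solutions if and only if gcd(26, 19) divides 10. Since 1 | 10, solutions exist.

Yes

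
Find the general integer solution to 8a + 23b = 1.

Step 1: Compute gcd(8, 23) = 1.
Since 1 divides 1, solutions exist.

Step 2: Find a particular solution using extended Euclidean algorithm.
We get a₀ = 3, b₀ = -1.
Check: 8*3 + 23*-1 = 1 = 1 ✓

Step 3: Write the general solution.
a = 3 + (23/1)t = 3 + 23t
b = -1 - (8/1)t = -1 - 8t
for any integer t.

a = 3 + 23t, b = -1 - 8t for integer t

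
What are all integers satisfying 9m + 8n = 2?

Step 1: Compute gcd(9, 8) = 1.
Since 1 divides 2, solutions exist.

Step 2: Find a particular solution using extended Euclidean algorithm.
We get m₀ = 2, n₀ = -2.
Check: 9*2 + 8*-2 = 2 = 2 ✓

Step 3: Write the general solution.
m = 2 + (8/1)t = 2 + 8t
n = -2 - (9/1)t = -2 - 9t
for any integer t.

m = 2 + 8t, n = -2 - 9t for integer t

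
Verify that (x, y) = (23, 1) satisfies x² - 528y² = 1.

Compute x² = 23² = 529
Compute 528y² = 528·1² = 528·1 = 528
x² - 528y² = 529 - 528 = 1
Since this equals 1, (23, 1) is a solution.

Yes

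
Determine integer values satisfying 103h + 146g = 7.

Step 1: Check solvability.
gcd(103, 146) = 1
Since 1 divides 7, solutions exist.

Step 2: Apply extended Euclidean algorithm to find gcd.
We find integers such that 103*x0 + 146*y0 = 1

Step 3: Scale the particular solution.
Multiply by 7/1 = 7:
h = -119, g = 84

Step 4: Verify.
103*(-119) + 146*(84) = 7 = 7 ✓

h = -119, g = 84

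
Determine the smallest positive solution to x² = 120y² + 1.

We seek the smallest positive integers (x, y) with x² - 120y² = 1, i.e., x² = 120y² + 1.
Try successive y values:
y = 1: x² = 120·1² + 1 = 121, x = 11 ✓

Verify: 11² - 120·1² = 121 - 120 = 1 ✓

x = 11, y = 1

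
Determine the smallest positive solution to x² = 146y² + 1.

We seek the smallest positive integers (x, y) with x² - 146y² = 1, i.e., x² = 146y² + 1.
Try successive y values:
y = 1: x² = 146·1² + 1 = 147, not a perfect square
y = 2: x² = 146·2² + 1 = 585, not a perfect square
y = 3: x² = 146·3² + 1 = 1315, not a perfect square
... continuing the search (or via continued fractions) ...
y = 12: x² = 146·12² + 1 = 21025, x = 145 ✓

Verify: 145² - 146·12² = 21025 - 21024 = 1 ✓

x = 145, y = 12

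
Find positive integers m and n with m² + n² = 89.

We need to find integers m, n > 0 such that m² + n² = 89.
Trying m = 5: n² = 89 - 5² = 89 - 25 = 64
n = 8
Check: 5² + 8² = 25 + 64 = 89 ✓

89 = 5² + 8²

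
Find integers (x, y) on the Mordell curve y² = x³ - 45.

Try small integer x values and check whether x³ - 45 is a perfect square.
x = 21: x³ - 45 = 21³ - 45 = 9261 - 45 = 9216
Is 9216 a perfect square? 96² = 9216 ✓
So (x, y) = (21, -96) is a solution.

x = 21, y = -96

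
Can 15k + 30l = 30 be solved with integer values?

Step 1: Compute gcd(15, 30).
gcd(15, 30) = 15

Step 2: Check divisibility.
Does 15 divide 30? 30 = 15 x 2, so yes.

By the theorem on linear Diophantine equations, 15k + 30l = 30 has integer solutions if and only if gcd(15, 30) divides 30. Since 15 | 30, solutions exist.

Yes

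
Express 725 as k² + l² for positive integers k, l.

We need to find integers k, l > 0 such that k² + l² = 725.
Trying k = 7: l² = 725 - 7² = 725 - 49 = 676
l = 26
Check: 7² + 26² = 49 + 676 = 725 ✓

725 = 7² + 26²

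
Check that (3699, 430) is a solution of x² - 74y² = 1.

Compute x² = 3699² = 13682601
Compute 74y² = 74·430² = 74·184900 = 13682600
x² - 74y² = 13682601 - 13682600 = 1
Since this equals 1, (3699, 430) is a solution.

Yes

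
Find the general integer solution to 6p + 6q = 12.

Step 1: Compute gcd(6, 6) = 6.
Since 6 divides 12, solutions exist.

Step 2: Find a particular solution using extended Euclidean algorithm.
We get p₀ = 0, q₀ = 2.
Check: 6*0 + 6*2 = 12 = 12 ✓

Step 3: Write the general solution.
p = 0 + (6/6)t = 0 + 1t
q = 2 - (6/6)t = 2 - 1t
for any integer t.

p = 0 + 1t, q = 2 - 1t for integer t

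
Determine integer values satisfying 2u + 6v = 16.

Step 1: Check solvability.
gcd(2, 6) = 2
Since 2 divides 16, solutions exist.

Step 2: Apply extended Euclidean algorithm to find gcd.
We find integers such that 2*x0 + 6*y0 = 2

Step 3: Scale the particular solution.
Multiply by 16/2 = 8:
u = 8, v = 0

Step 4: Verify.
2*(8) + 6*(0) = 16 = 16 ✓

u = 8, v = 0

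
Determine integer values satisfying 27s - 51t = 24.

Step 1: Check solvability.
gcd(27, 51) = 3
Since 3 divides 24, solutions exist.

Step 2: Apply extended Euclidean algorithm to find gcd.
We find integers such that 27*x0 + 51*y0 = 3

Step 3: Scale the particular solution.
Multiply by 24/3 = 8:
s = 16, t = 8

Step 4: Verify.
27*(16) - 51*(8) = 24 = 24 ✓

s = 16, t = 8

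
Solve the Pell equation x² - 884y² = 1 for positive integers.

We seek the smallest positive integers (x, y) with x² - 884y² = 1, i.e., x² = 884y² + 1.
Try successive y values:
y = 1: x² = 884·1² + 1 = 885, not a perfect square
y = 2: x² = 884·2² + 1 = 3537, not a perfect square
y = 3: x² = 884·3² + 1 = 7957, not a perfect square
... continuing the search (or via continued fractions) ...
y = 56: x² = 884·56² + 1 = 2772225, x = 1665 ✓

Verify: 1665² - 884·56² = 2772225 - 2772224 = 1 ✓

x = 1665, y = 56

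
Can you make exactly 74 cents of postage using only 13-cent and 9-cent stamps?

We need non-negative x, y with 13x + 9y = 74.
gcd(13, 9) = 1 divides 74, so integer solutions exist.
Search for a non-negative one: x = 5 gives 9y = 74 - 65 = 9, so y = 1.
Check: 13·5 + 9·1 = 74 ✓

Yes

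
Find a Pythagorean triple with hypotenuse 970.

We need a² + b² = 970² = 940900.
Trying: 966² + 88² = 933156 + 7744 = 940900 ✓

(966, 88, 970)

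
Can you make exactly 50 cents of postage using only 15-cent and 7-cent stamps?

We need non-negative x, y with 15x + 7y = 50.
gcd(15, 7) = 1 divides 50, so integer solutions exist.
Search for a non-negative one: x = 1 gives 7y = 50 - 15 = 35, so y = 5.
Check: 15·1 + 7·5 = 50 ✓

Yes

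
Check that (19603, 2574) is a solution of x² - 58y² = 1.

Compute x² = 19603² = 384277609
Compute 58y² = 58·2574² = 58·6625476 = 384277608
x² - 58y² = 384277609 - 384277608 = 1
Since this equals 1, (19603, 2574) is a solution.

Yes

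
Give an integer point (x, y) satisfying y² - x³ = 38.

Try small integer x values and check whether x³ + 38 is a perfect square.
x = 11: x³ + 38 = 11³ + 38 = 1331 + 38 = 1369
Is 1369 a perfect square? 37² = 1369 ✓
So (x, y) = (11, 37) is a solution.

x = 11, y = 37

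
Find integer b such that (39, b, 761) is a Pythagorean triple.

b² = c² - a² = 761² - 39² = 579121 - 1521 = 577600
b = sqrt(577600) = 760

760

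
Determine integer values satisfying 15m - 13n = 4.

Step 1: Check solvability.
gcd(15, 13) = 1
Since 1 divides 4, solutions exist.

Step 2: Apply extended Euclidean algorithm to find gcd.
We find integers such that 15*x0 + 13*y0 = 1

Step 3: Scale the particular solution.
Multiply by 4/1 = 4:
m = -24, n = -28

Step 4: Verify.
15*(-24) - 13*(-28) = 4 = 4 ✓

m = -24, n = -28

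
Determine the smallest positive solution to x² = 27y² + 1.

We seek the smallest positive integers (x, y) with x² - 27y² = 1, i.e., x² = 27y² + 1.
Try successive y values:
y = 1: x² = 27·1² + 1 = 28, not a perfect square
y = 2: x² = 27·2² + 1 = 109, not a perfect square
y = 3: x² = 27·3² + 1 = 244, not a perfect square
... continuing the search (or via continued fractions) ...
y = 5: x² = 27·5² + 1 = 676, x = 26 ✓

Verify: 26² - 27·5² = 676 - 675 = 1 ✓

x = 26, y = 5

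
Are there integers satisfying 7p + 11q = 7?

Step 1: Compute gcd(7, 11).
gcd(7, 11) = 1

Step 2: Check divisibility.
Does 1 divide 7? 7 = 1 x 7, so yes.

By the theorem on linear Diophantine equations, 7p + 11q = 7 has integer solutions if and only if gcd(7, 11) divides 7. Since 1 | 7, solutions exist.

Yes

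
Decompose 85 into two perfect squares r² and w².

We need to find integers r, w > 0 such that r² + w² = 85.
Trying r = 2: w² = 85 - 2² = 85 - 4 = 81
w = 9
Check: 2² + 9² = 4 + 81 = 85 ✓

85 = 2² + 9²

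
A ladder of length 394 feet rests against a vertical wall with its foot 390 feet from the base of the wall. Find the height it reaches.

The ladder, wall, and ground form a right triangle with hypotenuse 394 and one leg 390.
By the Pythagorean theorem: h² = 394² - 390² = 155236 - 152100 = 3136
h = √3136 = 56 feet

56 feet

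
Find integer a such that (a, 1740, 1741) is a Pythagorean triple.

a² = c² - b² = 1741² - 1740² = 3031081 - 3027600 = 3481
a = sqrt(3481) = 59

59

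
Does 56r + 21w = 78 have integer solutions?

Step 1: Compute gcd(56, 21).
gcd(56, 21) = 7

Step 2: Check divisibility.
Does 7 divide 78? 78 = 7 x 11 + 1, so no.

By the theorem on linear Diophantine equations, 56r + 21w = 78 has integer solutions if and only if gcd(56, 21) divides 78. Since 7 does not divide 78, no solutions exist.

No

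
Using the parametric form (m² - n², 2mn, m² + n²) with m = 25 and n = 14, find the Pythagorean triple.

a = m² - n² = 25² - 14² = 625 - 196 = 429
b = 2mn = 2·25·14 = 700
c = m² + n² = 625 + 196 = 821
Verify: 429² + 700² = 184041 + 490000 = 674041 = 821² ✓

(429, 700, 821)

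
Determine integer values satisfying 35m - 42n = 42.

Step 1: Check solvability.
gcd(35, 42) = 7
Since 7 divides 42, solutions exist.

Step 2: Apply extended Euclidean algorithm to find gcd.
We find integers such that 35*x0 + 42*y0 = 7

Step 3: Scale the particular solution.
Multiply by 42/7 = 6:
m = -6, n = -6

Step 4: Verify.
35*(-6) - 42*(-6) = 42 = 42 ✓

m = -6, n = -6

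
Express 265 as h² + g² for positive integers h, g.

We need to find integers h, g > 0 such that h² + g² = 265.
Trying h = 3: g² = 265 - 3² = 265 - 9 = 256
g = 16
Check: 3² + 16² = 9 + 256 = 265 ✓

265 = 3² + 16²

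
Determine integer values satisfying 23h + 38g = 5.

Step 1: Check solvability.
gcd(23, 38) = 1
Since 1 divides 5, solutions exist.

Step 2: Apply extended Euclidean algorithm to find gcd.
We find integers such that 23*x0 + 38*y0 = 1

Step 3: Scale the particular solution.
Multiply by 5/1 = 5:
h = 25, g = -15

Step 4: Verify.
23*(25) + 38*(-15) = 5 = 5 ✓

h = 25, g = -15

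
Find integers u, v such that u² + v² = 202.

We need to find integers u, v > 0 such that u² + v² = 202.
Trying u = 9: v² = 202 - 9² = 202 - 81 = 121
v = 11
Check: 9² + 11² = 81 + 121 = 202 ✓

202 = 9² + 11²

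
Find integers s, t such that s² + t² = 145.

We need to find integers s, t > 0 such that s² + t² = 145.
Trying s = 1: t² = 145 - 1² = 145 - 1 = 144
t = 12
Check: 1² + 12² = 1 + 144 = 145 ✓

145 = 1² + 12²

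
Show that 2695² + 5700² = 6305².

Compute a² + b² = 2695² + 5700² = 7263025 + 32490000 = 39753025
Compute c² = 6305² = 39753025
Since 39753025 = 39753025, confirmed.

Yes, it is a Pythagorean triple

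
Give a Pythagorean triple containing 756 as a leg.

We need the other leg and hypotenuse such that 756² + x² = c².
Take x = 1360, c = 1556: 756² + 1360² = 571536 + 1849600 = 2421136 = 1556² ✓
Triple: (756, 1360, 1556)

(756, 1360, 1556)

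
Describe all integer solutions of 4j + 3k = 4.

Step 1: Compute gcd(4, 3) = 1.
Since 1 divides 4, solutions exist.

Step 2: Find a particular solution using extended Euclidean algorithm.
We get j₀ = 4, k₀ = -4.
Check: 4*4 + 3*-4 = 4 = 4 ✓

Step 3: Write the general solution.
j = 4 + (3/1)t = 4 + 3t
k = -4 - (4/1)t = -4 - 4t
for any integer t.

j = 4 + 3t, k = -4 - 4t for integer t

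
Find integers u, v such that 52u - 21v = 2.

Step 1: Check solvability.
gcd(52, 21) = 1
Since 1 divides 2, solutions exist.

Step 2: Apply extended Euclidean algorithm to find gcd.
We find integers such that 52*x0 + 21*y0 = 1

Step 3: Scale the particular solution.
Multiply by 2/1 = 2:
u = -4, v = -10

Step 4: Verify.
52*(-4) - 21*(-10) = 2 = 2 ✓

u = -4, v = -10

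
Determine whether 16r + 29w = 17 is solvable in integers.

Step 1: Compute gcd(16, 29).
gcd(16, 29) = 1

Step 2: Check divisibility.
Does 1 divide 17? 17 = 1 x 17, so yes.

By the theorem on linear Diophantine equations, 16r + 29w = 17 has integer solutions if and only if gcd(16, 29) divides 17. Since 1 | 17, solutions exist.

Yes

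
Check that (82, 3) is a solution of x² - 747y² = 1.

Compute x² = 82² = 6724
Compute 747y² = 747·3² = 747·9 = 6723
x² - 747y² = 6724 - 6723 = 1
Since this equals 1, (82, 3) is a solution.

Yes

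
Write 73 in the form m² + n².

We need to find integers m, n > 0 such that m² + n² = 73.
Trying m = 3: n² = 73 - 3² = 73 - 9 = 64
n = 8
Check: 3² + 8² = 9 + 64 = 73 ✓

73 = 3² + 8²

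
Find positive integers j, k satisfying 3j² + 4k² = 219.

Try small values of j and check whether (219 - 3j²)/4 is a perfect square.
j = 5: 3·5² = 75, so 4k² = 219 - 75 = 144, giving k² = 36, k = 6.
Check: 3·5² + 4·6² = 75 + 144 = 219 ✓

j = 5, k = 6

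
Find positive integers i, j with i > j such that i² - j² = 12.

Factor: i² - j² = (i+j)(i-j) = 12.
We need two factors of 12 with the same parity.
Use i+j = 6 and i-j = 2 (product 6·2 = 12).
Adding: 2i = 8, so i = 4.
Subtracting: 2j = 4, so j = 2.
Check: 4² - 2² = 16 - 4 = 12 ✓

i = 4, j = 2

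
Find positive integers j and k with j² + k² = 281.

We need to find integers j, k > 0 such that j² + k² = 281.
Trying j = 5: k² = 281 - 5² = 281 - 25 = 256
k = 16
Check: 5² + 16² = 25 + 256 = 281 ✓

281 = 5² + 16²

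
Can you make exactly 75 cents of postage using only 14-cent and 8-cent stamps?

We need non-negative x, y with 14x + 8y = 75.
gcd(14, 8) = 2, and 2 does not divide 75.
No integer solutions exist, so certainly no non-negative ones.

No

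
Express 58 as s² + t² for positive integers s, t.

We need to find integers s, t > 0 such that s² + t² = 58.
Trying s = 3: t² = 58 - 3² = 58 - 9 = 49
t = 7
Check: 3² + 7² = 9 + 49 = 58 ✓

58 = 3² + 7²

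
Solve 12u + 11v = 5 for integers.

Step 1: Check solvability.
gcd(12, 11) = 1
Since 1 divides 5, solutions exist.

Step 2: Apply extended Euclidean algorithm to find gcd.
We find integers such that 12*x0 + 11*y0 = 1

Step 3: Scale the particular solution.
Multiply by 5/1 = 5:
u = 5, v = -5

Step 4: Verify.
12*(5) + 11*(-5) = 5 = 5 ✓

u = 5, v = -5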